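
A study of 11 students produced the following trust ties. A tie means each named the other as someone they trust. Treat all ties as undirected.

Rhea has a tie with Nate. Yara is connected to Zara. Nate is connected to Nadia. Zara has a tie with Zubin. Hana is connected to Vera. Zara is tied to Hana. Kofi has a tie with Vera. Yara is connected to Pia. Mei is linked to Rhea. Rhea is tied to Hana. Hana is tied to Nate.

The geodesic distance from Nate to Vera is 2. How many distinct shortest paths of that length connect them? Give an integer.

The shortest distance is 2, and the only length-2 path is Nate–Hana–Vera. So there is exactly 1 shortest path.

1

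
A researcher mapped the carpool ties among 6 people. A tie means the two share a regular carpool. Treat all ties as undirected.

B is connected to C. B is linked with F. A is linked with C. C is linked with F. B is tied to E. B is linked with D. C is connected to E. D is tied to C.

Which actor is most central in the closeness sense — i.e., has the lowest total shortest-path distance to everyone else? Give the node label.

C

Farness (sum of distances to all others) for each node — A:9, B:6, C:5, D:8, E:8, F:8.
The smallest farness is 5, for C, so C has the highest closeness.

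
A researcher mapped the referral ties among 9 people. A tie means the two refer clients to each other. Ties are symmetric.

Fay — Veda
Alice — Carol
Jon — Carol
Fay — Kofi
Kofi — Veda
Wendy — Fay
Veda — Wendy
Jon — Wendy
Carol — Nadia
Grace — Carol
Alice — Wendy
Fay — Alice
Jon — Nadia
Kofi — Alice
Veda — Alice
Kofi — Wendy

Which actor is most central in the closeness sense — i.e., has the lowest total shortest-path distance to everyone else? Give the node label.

Alice

Farness (sum of distances to all others) for each node — Alice:11, Carol:12, Fay:14, Grace:19, Jon:13, Kofi:14, Nadia:17, Veda:14, Wendy:12.
The smallest farness is 11, for Alice, so Alice has the highest closeness.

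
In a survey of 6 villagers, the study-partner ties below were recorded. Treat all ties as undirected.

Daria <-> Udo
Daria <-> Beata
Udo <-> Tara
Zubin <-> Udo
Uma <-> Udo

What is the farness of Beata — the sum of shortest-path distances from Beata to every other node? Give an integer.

12

Distances from Beata: Daria:1, Tara:3, Udo:2, Uma:3, Zubin:3.
Sum = 1 + 3 + 2 + 3 + 3 = 12.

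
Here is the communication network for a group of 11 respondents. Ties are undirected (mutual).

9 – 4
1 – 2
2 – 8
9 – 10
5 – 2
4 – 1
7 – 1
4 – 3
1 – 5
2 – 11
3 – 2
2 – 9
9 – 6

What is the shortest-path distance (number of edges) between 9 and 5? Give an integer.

One shortest route is 9 – 2 – 5, which uses 2 edges, and 9 and 5 are not directly tied, so nothing shorter exists. So d(9,5) = 2.

2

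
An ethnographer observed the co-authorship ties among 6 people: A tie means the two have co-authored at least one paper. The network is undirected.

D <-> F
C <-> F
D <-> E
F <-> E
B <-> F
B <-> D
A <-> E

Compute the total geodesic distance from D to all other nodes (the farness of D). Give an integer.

Distances from D: A:2, B:1, C:2, E:1, F:1.
Sum = 2 + 1 + 2 + 1 + 1 = 7.

7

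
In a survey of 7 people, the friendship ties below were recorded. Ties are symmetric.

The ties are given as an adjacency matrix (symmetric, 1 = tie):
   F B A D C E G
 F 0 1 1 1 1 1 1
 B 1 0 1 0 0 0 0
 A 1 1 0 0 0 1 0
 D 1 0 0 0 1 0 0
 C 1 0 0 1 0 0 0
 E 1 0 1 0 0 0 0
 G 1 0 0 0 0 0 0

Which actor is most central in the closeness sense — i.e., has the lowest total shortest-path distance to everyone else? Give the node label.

Farness (sum of distances to all others) for each node — A:9, B:10, C:10, D:10, E:10, F:6, G:11.
The smallest farness is 6, for F, so F has the highest closeness.

F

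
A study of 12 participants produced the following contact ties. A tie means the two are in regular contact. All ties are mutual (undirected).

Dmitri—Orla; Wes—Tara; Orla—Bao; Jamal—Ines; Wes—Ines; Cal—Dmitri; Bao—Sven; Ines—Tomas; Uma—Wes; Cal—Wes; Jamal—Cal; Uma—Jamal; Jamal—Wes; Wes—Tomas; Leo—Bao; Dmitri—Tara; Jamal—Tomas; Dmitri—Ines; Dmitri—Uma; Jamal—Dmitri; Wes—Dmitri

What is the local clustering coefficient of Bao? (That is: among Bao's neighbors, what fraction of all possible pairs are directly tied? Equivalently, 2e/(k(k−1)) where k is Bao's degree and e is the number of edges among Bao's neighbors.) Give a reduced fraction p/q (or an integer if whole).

0

Bao's neighbors: Leo, Orla, and Sven (k = 3).
Possible neighbor pairs: C(3,2) = 3. Edges among them: none → e = 0.
Clustering(Bao) = 0/3 = 0.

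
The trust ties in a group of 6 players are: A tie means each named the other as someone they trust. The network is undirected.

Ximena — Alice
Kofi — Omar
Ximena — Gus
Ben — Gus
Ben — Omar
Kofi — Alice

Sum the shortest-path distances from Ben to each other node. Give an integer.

9

Distances from Ben: Alice:3, Gus:1, Kofi:2, Omar:1, Ximena:2.
Sum = 3 + 1 + 2 + 1 + 2 = 9.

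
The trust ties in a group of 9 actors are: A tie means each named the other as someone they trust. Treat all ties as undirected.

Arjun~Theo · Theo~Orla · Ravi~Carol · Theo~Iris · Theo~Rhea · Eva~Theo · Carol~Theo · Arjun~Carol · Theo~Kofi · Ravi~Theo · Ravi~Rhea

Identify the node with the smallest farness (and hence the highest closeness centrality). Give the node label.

Theo

Farness (sum of distances to all others) for each node — Arjun:14, Carol:13, Eva:15, Iris:15, Kofi:15, Orla:15, Ravi:13, Rhea:14, Theo:8.
The smallest farness is 8, for Theo, so Theo has the highest closeness.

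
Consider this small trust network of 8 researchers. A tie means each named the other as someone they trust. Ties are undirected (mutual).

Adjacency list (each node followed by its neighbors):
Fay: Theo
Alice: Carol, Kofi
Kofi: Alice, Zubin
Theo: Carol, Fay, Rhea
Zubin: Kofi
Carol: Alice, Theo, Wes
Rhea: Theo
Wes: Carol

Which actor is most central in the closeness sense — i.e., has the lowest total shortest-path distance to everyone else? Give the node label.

Carol

Farness (sum of distances to all others) for each node — Alice:14, Carol:12, Fay:20, Kofi:18, Rhea:20, Theo:14, Wes:18, Zubin:24.
The smallest farness is 12, for Carol, so Carol has the highest closeness.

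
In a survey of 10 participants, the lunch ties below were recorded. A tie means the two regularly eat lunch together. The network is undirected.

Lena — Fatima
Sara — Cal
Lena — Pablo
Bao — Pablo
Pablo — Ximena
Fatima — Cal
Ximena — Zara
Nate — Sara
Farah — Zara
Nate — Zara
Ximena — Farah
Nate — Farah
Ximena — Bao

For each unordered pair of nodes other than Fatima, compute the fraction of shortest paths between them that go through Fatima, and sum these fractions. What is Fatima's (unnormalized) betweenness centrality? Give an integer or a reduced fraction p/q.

5

Pairs whose geodesics pass through Fatima — Lena–Nate: 1/3; Lena–Sara: 1; Lena–Cal: 1; Pablo–Sara: 1/3; Pablo–Cal: 1; Bao–Cal: 1; Ximena–Cal: 1/3.
All other pairs contribute 0.
Summing the contributions gives betweenness(Fatima) = 5.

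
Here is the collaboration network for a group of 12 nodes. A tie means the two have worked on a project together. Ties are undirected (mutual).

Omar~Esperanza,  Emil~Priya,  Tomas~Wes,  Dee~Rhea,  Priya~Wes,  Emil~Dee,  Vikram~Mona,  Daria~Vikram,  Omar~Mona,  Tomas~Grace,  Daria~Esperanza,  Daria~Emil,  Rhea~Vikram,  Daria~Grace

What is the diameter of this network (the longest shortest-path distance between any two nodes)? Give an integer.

5

Eccentricity of each node (its greatest distance to any other): Daria:3, Dee:4, Emil:3, Esperanza:4, Grace:3, Mona:5, Omar:5, Priya:4, Rhea:4, Tomas:4, Vikram:4, Wes:5.
The maximum eccentricity is 5, realized for instance by the pair Wes–Mona via Wes – Priya – Emil – Daria – Vikram – Mona. So the diameter is 5.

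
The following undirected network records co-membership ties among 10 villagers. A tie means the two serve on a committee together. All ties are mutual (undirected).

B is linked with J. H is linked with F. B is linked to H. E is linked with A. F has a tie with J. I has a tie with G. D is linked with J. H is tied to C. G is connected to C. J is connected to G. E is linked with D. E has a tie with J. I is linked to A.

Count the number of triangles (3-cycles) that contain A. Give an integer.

0

A's neighbors are E and I, but none of them are tied to each other, so no triangle contains A.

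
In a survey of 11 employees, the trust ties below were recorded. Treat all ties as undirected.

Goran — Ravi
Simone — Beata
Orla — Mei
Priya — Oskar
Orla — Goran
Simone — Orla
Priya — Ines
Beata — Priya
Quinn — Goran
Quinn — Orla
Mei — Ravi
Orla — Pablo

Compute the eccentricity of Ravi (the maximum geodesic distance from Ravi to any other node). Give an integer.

Distances from Ravi: Beata:4, Goran:1, Ines:6, Mei:1, Orla:2, Oskar:6, Pablo:3, Priya:5, Quinn:2, Simone:3.
The largest is 6 (to Oskar and Ines), so the eccentricity of Ravi is 6.

6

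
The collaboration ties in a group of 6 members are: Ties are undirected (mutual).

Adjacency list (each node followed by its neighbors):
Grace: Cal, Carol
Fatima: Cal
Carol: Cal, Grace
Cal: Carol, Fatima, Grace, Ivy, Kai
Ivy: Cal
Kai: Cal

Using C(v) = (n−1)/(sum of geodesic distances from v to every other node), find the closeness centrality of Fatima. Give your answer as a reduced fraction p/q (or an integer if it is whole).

Distances from Fatima: Cal:1, Carol:2, Grace:2, Ivy:2, Kai:2. Sum = 9.
n = 6, so closeness = 5/9.

5/9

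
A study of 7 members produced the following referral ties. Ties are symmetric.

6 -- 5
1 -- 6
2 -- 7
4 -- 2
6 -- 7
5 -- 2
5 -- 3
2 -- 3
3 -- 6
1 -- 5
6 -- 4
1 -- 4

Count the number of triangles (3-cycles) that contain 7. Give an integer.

7's neighbors are 2 and 6, but none of them are tied to each other, so no triangle contains 7.

0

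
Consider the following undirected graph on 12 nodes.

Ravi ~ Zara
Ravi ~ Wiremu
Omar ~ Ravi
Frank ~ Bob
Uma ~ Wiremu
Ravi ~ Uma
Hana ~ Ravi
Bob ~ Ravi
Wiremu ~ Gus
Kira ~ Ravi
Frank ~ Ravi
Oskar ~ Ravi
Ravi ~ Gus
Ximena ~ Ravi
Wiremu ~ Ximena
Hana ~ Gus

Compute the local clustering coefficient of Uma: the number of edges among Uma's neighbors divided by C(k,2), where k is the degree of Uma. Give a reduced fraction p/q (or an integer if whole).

Uma's neighbors: Ravi and Wiremu (k = 2).
Possible neighbor pairs: C(2,2) = 1. Edges among them: Ravi–Wiremu → e = 1.
Clustering(Uma) = 1/1.

1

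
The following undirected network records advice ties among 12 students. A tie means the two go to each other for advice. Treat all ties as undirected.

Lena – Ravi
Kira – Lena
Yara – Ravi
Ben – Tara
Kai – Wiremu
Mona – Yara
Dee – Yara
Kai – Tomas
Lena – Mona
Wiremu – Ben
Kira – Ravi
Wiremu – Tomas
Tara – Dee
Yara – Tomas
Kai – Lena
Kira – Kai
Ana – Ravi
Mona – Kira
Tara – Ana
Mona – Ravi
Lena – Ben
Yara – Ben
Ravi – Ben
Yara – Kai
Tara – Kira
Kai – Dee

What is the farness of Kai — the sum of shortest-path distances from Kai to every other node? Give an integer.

17

Distances from Kai: Ana:3, Ben:2, Dee:1, Kira:1, Lena:1, Mona:2, Ravi:2, Tara:2, Tomas:1, Wiremu:1, Yara:1.
Sum = 3 + 2 + 1 + 1 + 1 + 2 + 2 + 2 + 1 + 1 + 1 = 17.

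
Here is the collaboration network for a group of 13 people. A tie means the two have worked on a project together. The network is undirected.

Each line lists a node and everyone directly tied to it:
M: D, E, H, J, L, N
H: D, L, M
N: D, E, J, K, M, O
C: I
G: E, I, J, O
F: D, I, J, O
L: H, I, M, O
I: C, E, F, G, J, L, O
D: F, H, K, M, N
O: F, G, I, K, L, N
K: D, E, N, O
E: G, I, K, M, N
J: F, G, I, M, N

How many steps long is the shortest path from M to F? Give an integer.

2

One shortest route is M – J – F, which uses 2 edges, and M and F are not directly tied, so nothing shorter exists. So d(M,F) = 2.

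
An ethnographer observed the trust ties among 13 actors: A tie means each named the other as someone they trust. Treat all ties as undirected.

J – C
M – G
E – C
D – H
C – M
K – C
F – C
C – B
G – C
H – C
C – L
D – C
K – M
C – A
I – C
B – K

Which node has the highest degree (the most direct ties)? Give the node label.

C

Degrees — A:1, B:2, C:12, D:2, E:1, F:1, G:2, H:2, I:1, J:1, K:3, L:1, M:3.
The maximum is 12, attained only by C.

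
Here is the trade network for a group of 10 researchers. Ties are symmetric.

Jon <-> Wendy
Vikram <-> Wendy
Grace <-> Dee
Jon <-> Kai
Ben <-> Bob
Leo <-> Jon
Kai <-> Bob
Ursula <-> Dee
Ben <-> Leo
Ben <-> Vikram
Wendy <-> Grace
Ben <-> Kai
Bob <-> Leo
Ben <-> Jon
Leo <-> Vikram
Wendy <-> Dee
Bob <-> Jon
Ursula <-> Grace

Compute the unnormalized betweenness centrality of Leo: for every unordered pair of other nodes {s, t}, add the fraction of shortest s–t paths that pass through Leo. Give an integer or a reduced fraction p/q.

5/6

Pairs whose geodesics pass through Leo — Jon–Vikram: 1/3; Bob–Vikram: 1/2.
All other pairs contribute 0.
Summing the contributions gives betweenness(Leo) = 5/6.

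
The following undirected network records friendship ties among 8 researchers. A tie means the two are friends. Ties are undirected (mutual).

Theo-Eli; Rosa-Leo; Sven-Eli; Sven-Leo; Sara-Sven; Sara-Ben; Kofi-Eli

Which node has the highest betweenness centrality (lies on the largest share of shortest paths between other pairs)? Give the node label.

Sven

Unnormalized betweenness of each node: Ben:0, Eli:11, Kofi:0, Leo:6, Rosa:0, Sara:6, Sven:16, Theo:0.
Sven has the largest value, 16, making it the main broker — the node through which the most shortest paths run.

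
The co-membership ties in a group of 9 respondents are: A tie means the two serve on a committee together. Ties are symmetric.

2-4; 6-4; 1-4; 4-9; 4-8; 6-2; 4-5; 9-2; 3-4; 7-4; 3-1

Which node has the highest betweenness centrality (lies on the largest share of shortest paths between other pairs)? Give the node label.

4

Unnormalized betweenness of each node: 1:0, 2:1/2, 3:0, 4:49/2, 5:0, 6:0, 7:0, 8:0, 9:0.
4 has the largest value, 49/2, making it the main broker — the node through which the most shortest paths run.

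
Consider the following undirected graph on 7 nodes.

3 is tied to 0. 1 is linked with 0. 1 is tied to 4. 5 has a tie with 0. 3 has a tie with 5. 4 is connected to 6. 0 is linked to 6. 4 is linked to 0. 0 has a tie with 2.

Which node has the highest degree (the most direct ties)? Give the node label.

0

Degrees — 0:6, 1:2, 2:1, 3:2, 4:3, 5:2, 6:2.
The maximum is 6, attained only by 0.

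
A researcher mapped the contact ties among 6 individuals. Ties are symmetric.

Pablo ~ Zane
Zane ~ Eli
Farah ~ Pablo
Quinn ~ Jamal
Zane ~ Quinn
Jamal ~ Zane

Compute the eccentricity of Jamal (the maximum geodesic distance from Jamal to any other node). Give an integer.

3

Distances from Jamal: Eli:2, Farah:3, Pablo:2, Quinn:1, Zane:1.
The largest is 3 (to Farah), so the eccentricity of Jamal is 3.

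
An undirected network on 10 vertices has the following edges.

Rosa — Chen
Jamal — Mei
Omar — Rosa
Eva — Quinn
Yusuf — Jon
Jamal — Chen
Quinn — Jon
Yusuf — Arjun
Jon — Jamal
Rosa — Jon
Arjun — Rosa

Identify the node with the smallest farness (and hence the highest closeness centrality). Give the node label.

Jon

Farness (sum of distances to all others) for each node — Arjun:22, Chen:20, Eva:28, Jamal:18, Jon:14, Mei:26, Omar:24, Quinn:20, Rosa:16, Yusuf:20.
The smallest farness is 14, for Jon, so Jon has the highest closeness.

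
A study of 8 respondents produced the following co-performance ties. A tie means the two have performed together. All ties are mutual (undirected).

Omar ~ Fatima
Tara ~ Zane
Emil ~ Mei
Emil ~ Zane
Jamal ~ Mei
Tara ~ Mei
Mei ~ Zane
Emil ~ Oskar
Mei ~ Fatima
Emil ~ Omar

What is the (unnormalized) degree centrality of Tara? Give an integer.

2

Tara is directly tied to Mei and Zane. That is 2 neighbors, so the degree of Tara is 2.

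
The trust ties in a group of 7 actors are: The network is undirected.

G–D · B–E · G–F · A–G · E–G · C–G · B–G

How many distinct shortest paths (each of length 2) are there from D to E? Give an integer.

The shortest distance is 2, and the only length-2 path is D–G–E. So there is exactly 1 shortest path.

1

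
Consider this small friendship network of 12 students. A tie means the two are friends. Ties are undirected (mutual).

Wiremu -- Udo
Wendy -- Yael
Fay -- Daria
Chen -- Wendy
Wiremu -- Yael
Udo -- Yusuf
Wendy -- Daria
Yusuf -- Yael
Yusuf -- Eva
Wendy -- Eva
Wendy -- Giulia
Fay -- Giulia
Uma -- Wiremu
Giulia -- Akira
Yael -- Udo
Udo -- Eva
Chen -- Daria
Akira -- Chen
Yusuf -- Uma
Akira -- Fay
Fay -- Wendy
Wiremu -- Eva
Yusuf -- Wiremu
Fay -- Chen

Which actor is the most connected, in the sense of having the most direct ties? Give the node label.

Degrees — Akira:3, Chen:4, Daria:3, Eva:4, Fay:5, Giulia:3, Udo:4, Uma:2, Wendy:6, Wiremu:5, Yael:4, Yusuf:5.
The maximum is 6, attained only by Wendy.

Wendy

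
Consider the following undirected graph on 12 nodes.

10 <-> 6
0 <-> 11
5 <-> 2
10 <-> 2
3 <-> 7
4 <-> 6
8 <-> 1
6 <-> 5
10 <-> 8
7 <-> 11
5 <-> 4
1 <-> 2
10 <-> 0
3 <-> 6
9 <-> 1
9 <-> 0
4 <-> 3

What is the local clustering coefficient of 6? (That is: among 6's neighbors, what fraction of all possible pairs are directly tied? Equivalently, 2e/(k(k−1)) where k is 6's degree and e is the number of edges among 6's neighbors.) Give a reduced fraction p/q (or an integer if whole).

1/3

6's neighbors: 3, 4, 5, and 10 (k = 4).
Possible neighbor pairs: C(4,2) = 6. Edges among them: 3–4, 4–5 → e = 2.
Clustering(6) = 2/6 = 1/3.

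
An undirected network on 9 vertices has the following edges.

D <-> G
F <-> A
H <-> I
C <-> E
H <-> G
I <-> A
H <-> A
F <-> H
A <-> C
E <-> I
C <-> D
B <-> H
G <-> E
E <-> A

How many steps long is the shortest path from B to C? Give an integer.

3

One shortest route is B – H – A – C, which uses 3 edges, and at distance 2 from B we only reach {A, F, G, I}, which does not include C. So d(B,C) = 3.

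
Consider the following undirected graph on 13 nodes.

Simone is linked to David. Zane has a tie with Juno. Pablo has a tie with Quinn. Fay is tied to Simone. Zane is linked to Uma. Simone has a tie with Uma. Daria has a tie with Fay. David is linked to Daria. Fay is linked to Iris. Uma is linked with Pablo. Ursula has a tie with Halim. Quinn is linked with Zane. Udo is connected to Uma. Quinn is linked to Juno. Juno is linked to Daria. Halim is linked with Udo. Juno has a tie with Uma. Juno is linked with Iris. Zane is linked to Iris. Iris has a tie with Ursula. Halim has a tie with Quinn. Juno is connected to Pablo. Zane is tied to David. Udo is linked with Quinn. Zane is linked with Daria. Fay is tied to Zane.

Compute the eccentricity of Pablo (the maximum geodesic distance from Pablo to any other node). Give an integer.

Distances from Pablo: Daria:2, David:3, Fay:3, Halim:2, Iris:2, Juno:1, Quinn:1, Simone:2, Udo:2, Uma:1, Ursula:3, Zane:2.
The largest is 3 (to Fay, David, and Ursula), so the eccentricity of Pablo is 3.

3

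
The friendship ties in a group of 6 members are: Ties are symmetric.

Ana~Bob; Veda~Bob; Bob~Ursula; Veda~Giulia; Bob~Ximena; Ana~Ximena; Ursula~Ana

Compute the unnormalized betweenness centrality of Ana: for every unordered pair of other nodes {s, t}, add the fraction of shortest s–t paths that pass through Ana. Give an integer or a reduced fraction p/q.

1/2

Pairs whose geodesics pass through Ana — Ursula–Ximena: 1/2.
All other pairs contribute 0.
Summing the contributions gives betweenness(Ana) = 1/2.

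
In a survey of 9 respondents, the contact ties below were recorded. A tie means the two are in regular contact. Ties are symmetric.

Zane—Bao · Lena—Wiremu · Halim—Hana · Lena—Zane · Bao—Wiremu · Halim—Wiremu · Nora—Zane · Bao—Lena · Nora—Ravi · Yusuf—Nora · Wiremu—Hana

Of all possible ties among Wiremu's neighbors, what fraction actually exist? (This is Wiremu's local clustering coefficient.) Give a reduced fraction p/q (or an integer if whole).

Wiremu's neighbors: Bao, Halim, Hana, and Lena (k = 4).
Possible neighbor pairs: C(4,2) = 6. Edges among them: Bao–Lena, Halim–Hana → e = 2.
Clustering(Wiremu) = 2/6 = 1/3.

1/3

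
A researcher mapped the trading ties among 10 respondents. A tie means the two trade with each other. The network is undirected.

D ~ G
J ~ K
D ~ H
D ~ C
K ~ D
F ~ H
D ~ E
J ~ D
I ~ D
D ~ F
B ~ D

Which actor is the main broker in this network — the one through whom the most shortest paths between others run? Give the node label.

D

Unnormalized betweenness of each node: B:0, C:0, D:34, E:0, F:0, G:0, H:0, I:0, J:0, K:0.
D has the largest value, 34, making it the main broker — the node through which the most shortest paths run.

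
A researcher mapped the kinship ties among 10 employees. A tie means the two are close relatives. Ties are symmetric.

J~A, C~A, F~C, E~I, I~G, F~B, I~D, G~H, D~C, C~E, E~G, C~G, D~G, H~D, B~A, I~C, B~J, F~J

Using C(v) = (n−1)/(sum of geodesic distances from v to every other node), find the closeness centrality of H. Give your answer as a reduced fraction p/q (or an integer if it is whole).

9/22

Distances from H: A:3, B:4, C:2, D:1, E:2, F:3, G:1, I:2, J:4. Sum = 22.
n = 10, so closeness = 9/22.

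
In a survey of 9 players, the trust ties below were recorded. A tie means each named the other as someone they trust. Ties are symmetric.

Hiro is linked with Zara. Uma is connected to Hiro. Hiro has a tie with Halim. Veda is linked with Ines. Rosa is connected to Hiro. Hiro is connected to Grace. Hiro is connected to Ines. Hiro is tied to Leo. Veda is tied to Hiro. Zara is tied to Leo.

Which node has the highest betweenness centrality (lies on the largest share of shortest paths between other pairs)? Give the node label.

Hiro

Unnormalized betweenness of each node: Grace:0, Halim:0, Hiro:26, Ines:0, Leo:0, Rosa:0, Uma:0, Veda:0, Zara:0.
Hiro has the largest value, 26, making it the main broker — the node through which the most shortest paths run.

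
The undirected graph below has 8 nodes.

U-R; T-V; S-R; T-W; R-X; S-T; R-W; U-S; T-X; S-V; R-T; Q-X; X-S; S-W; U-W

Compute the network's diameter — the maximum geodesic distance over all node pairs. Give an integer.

3

Eccentricity of each node (its greatest distance to any other): Q:3, R:2, S:2, T:2, U:3, V:3, W:3, X:2.
The maximum eccentricity is 3, realized for instance by the pair W–Q via W – T – X – Q. So the diameter is 3.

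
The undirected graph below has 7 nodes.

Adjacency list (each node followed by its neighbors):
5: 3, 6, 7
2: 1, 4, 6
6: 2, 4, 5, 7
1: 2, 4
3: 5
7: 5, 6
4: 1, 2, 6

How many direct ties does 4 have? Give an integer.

3

4 is directly tied to 1, 2, and 6. That is 3 neighbors, so the degree of 4 is 3.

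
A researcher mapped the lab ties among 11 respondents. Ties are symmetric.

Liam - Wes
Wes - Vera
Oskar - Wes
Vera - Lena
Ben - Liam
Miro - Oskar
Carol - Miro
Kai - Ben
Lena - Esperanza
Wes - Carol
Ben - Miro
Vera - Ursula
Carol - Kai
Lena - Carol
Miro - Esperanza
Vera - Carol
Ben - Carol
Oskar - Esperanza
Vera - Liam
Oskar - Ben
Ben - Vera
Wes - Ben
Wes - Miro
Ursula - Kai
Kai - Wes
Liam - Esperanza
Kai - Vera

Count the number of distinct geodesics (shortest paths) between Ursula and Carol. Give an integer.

The shortest distance is 2. The length-2 paths are: Ursula–Kai–Carol; Ursula–Vera–Carol.
That gives 2 distinct shortest paths.

2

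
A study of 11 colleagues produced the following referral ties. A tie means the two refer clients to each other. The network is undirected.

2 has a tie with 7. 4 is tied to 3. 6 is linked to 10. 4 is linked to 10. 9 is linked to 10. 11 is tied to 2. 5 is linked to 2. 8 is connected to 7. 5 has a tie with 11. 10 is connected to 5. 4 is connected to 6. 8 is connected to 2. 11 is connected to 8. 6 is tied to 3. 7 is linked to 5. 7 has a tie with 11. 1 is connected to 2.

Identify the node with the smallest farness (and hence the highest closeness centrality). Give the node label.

5

Farness (sum of distances to all others) for each node — 1:29, 2:20, 3:32, 4:24, 5:17, 6:24, 7:21, 8:27, 9:27, 10:18, 11:21.
The smallest farness is 17, for 5, so 5 has the highest closeness.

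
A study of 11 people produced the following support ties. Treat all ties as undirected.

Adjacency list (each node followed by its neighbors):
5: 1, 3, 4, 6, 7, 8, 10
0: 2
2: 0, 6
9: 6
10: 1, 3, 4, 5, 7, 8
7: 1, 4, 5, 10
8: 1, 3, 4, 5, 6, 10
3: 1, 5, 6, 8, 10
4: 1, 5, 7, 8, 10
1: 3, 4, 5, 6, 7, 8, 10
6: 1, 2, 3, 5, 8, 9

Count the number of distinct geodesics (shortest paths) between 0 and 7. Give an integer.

2

The shortest distance is 4. The length-4 paths are: 0–2–6–5–7; 0–2–6–1–7.
That gives 2 distinct shortest paths.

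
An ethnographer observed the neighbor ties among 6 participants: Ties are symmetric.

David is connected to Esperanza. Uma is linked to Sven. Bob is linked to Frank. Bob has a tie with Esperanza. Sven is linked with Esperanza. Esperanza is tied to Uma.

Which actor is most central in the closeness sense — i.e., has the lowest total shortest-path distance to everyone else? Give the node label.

Esperanza

Farness (sum of distances to all others) for each node — Bob:8, David:10, Esperanza:6, Frank:12, Sven:9, Uma:9.
The smallest farness is 6, for Esperanza, so Esperanza has the highest closeness.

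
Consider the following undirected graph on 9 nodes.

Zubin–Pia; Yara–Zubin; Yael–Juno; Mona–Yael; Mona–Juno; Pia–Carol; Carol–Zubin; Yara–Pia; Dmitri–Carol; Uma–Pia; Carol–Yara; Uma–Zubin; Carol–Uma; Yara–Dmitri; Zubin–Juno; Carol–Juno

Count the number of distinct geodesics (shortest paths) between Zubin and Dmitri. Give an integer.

The shortest distance is 2. The length-2 paths are: Zubin–Carol–Dmitri; Zubin–Yara–Dmitri.
That gives 2 distinct shortest paths.

2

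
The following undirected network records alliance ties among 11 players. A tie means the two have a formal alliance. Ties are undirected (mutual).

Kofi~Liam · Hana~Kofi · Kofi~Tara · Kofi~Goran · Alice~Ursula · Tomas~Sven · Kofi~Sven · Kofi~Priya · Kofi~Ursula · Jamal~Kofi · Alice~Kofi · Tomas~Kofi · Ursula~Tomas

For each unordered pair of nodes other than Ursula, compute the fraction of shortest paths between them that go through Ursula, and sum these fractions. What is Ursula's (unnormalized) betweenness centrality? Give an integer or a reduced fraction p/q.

1/2

Pairs whose geodesics pass through Ursula — Alice–Tomas: 1/2.
All other pairs contribute 0.
Summing the contributions gives betweenness(Ursula) = 1/2.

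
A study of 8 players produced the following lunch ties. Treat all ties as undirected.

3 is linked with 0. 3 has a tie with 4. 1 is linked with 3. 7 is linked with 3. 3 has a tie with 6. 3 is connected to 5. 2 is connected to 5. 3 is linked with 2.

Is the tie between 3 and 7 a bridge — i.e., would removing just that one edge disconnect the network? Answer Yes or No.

Without the 3–7 edge there is no alternate route between 3 and 7, so the network disconnects. It is a bridge.

Yes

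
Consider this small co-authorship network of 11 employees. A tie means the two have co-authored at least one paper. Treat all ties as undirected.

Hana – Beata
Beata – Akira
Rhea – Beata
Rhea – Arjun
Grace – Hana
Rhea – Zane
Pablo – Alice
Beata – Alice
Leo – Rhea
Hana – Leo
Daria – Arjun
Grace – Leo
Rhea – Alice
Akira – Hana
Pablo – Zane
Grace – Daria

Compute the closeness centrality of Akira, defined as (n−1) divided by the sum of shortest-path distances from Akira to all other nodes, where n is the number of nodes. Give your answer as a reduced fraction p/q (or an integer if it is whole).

5/11

Distances from Akira: Alice:2, Arjun:3, Beata:1, Daria:3, Grace:2, Hana:1, Leo:2, Pablo:3, Rhea:2, Zane:3. Sum = 22.
n = 11, so closeness = 10/22 = 5/11.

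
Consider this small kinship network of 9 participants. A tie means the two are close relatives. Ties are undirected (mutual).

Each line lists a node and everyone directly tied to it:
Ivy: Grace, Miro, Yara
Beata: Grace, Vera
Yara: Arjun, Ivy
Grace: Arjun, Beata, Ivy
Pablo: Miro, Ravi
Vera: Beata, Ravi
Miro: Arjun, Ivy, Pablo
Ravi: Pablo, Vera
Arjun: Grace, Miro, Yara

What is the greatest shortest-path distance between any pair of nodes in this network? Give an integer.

4

Eccentricity of each node (its greatest distance to any other): Arjun:3, Beata:3, Grace:3, Ivy:3, Miro:3, Pablo:3, Ravi:4, Vera:4, Yara:4.
The maximum eccentricity is 4, realized for instance by the pair Yara–Vera via Yara – Ivy – Grace – Beata – Vera. So the diameter is 4.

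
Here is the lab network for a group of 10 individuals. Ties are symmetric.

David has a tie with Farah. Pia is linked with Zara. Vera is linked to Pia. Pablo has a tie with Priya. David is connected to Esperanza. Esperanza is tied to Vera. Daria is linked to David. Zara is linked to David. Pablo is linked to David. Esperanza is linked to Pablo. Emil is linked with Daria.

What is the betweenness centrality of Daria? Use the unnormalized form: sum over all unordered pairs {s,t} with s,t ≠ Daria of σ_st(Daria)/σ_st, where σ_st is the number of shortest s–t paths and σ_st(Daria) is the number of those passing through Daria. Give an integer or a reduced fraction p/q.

8

Pairs whose geodesics pass through Daria — David–Emil: 1; Priya–Emil: 1; Emil–Esperanza: 1; Emil–Vera: 1; Emil–Zara: 1; Emil–Pia: 1; Emil–Pablo: 1; Emil–Farah: 1.
All other pairs contribute 0.
Summing the contributions gives betweenness(Daria) = 8.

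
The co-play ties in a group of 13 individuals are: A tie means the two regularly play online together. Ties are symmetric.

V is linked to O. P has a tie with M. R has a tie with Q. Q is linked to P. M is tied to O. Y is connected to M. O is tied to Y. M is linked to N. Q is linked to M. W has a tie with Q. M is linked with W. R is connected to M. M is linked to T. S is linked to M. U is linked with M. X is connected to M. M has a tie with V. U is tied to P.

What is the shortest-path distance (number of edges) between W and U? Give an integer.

2

One shortest route is W – M – U, which uses 2 edges, and W and U are not directly tied, so nothing shorter exists. So d(W,U) = 2.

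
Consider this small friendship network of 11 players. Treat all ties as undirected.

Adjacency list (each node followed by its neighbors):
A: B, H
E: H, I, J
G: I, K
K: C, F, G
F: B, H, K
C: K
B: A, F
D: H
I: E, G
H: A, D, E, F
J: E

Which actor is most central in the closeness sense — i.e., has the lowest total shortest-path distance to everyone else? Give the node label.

Farness (sum of distances to all others) for each node — A:25, B:26, C:31, D:27, E:21, F:19, G:25, H:18, I:24, J:30, K:22.
The smallest farness is 18, for H, so H has the highest closeness.

H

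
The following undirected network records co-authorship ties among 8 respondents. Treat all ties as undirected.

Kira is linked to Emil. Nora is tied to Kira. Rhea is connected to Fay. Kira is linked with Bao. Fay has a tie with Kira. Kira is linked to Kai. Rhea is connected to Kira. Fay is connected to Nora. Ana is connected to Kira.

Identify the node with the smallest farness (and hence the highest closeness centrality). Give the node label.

Farness (sum of distances to all others) for each node — Ana:13, Bao:13, Emil:13, Fay:11, Kai:13, Kira:7, Nora:12, Rhea:12.
The smallest farness is 7, for Kira, so Kira has the highest closeness.

Kira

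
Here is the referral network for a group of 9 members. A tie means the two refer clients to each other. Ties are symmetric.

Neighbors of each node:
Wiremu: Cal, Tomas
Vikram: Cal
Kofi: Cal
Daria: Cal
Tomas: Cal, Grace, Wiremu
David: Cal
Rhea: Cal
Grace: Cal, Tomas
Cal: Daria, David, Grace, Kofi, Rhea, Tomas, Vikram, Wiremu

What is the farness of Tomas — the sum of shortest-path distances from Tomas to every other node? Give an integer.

Distances from Tomas: Cal:1, Daria:2, David:2, Grace:1, Kofi:2, Rhea:2, Vikram:2, Wiremu:1.
Sum = 1 + 2 + 2 + 1 + 2 + 2 + 2 + 1 = 13.

13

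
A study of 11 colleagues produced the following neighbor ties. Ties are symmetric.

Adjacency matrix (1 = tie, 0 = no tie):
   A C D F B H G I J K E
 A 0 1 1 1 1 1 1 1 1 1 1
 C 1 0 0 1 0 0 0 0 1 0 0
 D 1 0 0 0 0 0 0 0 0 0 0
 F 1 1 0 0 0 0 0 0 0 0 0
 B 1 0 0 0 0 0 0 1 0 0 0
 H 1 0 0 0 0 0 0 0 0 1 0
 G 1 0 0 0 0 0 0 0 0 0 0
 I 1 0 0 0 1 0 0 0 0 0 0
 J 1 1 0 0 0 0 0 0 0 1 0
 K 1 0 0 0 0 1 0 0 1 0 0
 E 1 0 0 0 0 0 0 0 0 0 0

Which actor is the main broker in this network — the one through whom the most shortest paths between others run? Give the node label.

A

Unnormalized betweenness of each node: A:77/2, B:0, C:1/2, D:0, E:0, F:0, G:0, H:0, I:0, J:1/2, K:1/2.
A has the largest value, 77/2, making it the main broker — the node through which the most shortest paths run.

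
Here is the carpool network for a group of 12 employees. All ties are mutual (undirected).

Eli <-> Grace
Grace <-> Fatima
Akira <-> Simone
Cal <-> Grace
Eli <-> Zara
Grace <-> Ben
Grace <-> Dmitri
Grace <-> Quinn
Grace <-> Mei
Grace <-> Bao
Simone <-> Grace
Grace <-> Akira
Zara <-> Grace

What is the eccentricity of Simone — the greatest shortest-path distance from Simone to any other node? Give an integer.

2

Distances from Simone: Akira:1, Bao:2, Ben:2, Cal:2, Dmitri:2, Eli:2, Fatima:2, Grace:1, Mei:2, Quinn:2, Zara:2.
The largest is 2 (to Mei, Fatima, Quinn, Zara, Eli, Dmitri, Cal, Bao, and Ben), so the eccentricity of Simone is 2.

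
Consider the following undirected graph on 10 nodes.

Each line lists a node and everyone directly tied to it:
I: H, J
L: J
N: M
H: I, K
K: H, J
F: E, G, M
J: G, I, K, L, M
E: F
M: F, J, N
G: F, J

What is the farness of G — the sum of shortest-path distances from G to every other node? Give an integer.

Distances from G: E:2, F:1, H:3, I:2, J:1, K:2, L:2, M:2, N:3.
Sum = 2 + 1 + 3 + 2 + 1 + 2 + 2 + 2 + 3 = 18.

18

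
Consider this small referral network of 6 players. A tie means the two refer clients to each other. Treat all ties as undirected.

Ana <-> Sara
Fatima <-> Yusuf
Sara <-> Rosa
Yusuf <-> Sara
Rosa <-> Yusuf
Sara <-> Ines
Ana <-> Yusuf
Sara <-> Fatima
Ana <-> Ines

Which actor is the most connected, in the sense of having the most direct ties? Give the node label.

Degrees — Ana:3, Fatima:2, Ines:2, Rosa:2, Sara:5, Yusuf:4.
The maximum is 5, attained only by Sara.

Sara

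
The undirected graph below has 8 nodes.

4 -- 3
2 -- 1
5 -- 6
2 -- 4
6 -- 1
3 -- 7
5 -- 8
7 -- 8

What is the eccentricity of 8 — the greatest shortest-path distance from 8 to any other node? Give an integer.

Distances from 8: 1:3, 2:4, 3:2, 4:3, 5:1, 6:2, 7:1.
The largest is 4 (to 2), so the eccentricity of 8 is 4.

4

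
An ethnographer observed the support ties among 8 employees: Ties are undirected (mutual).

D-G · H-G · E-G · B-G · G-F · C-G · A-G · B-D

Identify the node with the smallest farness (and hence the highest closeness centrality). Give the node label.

Farness (sum of distances to all others) for each node — A:13, B:12, C:13, D:12, E:13, F:13, G:7, H:13.
The smallest farness is 7, for G, so G has the highest closeness.

G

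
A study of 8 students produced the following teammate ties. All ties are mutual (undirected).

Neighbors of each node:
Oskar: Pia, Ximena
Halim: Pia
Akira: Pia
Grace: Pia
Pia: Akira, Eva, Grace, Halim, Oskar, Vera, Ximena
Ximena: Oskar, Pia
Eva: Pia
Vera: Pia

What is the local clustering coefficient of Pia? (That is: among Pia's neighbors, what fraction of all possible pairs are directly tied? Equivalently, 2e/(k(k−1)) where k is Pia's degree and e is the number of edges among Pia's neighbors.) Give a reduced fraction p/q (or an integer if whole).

1/21

Pia's neighbors: Akira, Eva, Grace, Halim, Oskar, Vera, and Ximena (k = 7).
Possible neighbor pairs: C(7,2) = 21. Edges among them: Oskar–Ximena → e = 1.
Clustering(Pia) = 1/21.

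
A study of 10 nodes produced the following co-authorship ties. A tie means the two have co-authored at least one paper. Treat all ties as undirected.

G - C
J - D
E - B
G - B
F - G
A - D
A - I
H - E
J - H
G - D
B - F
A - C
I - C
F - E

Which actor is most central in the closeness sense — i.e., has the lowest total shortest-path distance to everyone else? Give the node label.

Farness (sum of distances to all others) for each node — A:20, B:18, C:19, D:16, E:21, F:18, G:15, H:22, I:23, J:20.
The smallest farness is 15, for G, so G has the highest closeness.

G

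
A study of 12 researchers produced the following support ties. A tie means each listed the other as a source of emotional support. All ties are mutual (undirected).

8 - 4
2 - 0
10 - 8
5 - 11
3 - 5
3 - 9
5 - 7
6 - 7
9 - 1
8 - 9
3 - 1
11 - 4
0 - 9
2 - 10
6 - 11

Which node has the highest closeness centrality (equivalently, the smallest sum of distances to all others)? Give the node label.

Farness (sum of distances to all others) for each node — 0:29, 1:27, 2:33, 3:23, 4:25, 5:25, 6:34, 7:33, 8:23, 9:22, 10:30, 11:26.
The smallest farness is 22, for 9, so 9 has the highest closeness.

9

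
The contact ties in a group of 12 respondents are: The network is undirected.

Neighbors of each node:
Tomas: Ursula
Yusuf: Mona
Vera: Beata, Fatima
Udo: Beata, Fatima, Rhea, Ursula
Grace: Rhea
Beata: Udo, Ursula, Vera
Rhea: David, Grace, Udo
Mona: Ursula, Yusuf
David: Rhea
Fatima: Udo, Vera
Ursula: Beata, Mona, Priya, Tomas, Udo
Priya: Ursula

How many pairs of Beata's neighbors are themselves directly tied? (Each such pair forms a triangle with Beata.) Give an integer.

1

Beata's neighbors: Udo, Ursula, and Vera.
Neighbor pairs that are themselves tied: Beata–Udo–Ursula. Each forms one triangle with Beata, for 1 in total.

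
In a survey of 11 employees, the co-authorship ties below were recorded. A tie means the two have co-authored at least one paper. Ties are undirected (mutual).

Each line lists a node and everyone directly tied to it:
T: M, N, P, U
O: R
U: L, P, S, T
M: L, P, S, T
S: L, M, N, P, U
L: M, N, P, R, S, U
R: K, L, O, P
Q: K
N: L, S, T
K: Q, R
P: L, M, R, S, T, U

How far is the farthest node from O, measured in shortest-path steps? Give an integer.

Distances from O: K:2, L:2, M:3, N:3, P:2, Q:3, R:1, S:3, T:3, U:3.
The largest is 3 (to T, M, S, U, Q, and N), so the eccentricity of O is 3.

3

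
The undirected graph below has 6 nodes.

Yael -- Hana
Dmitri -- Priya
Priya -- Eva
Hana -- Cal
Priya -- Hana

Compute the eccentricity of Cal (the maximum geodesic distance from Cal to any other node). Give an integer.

3

Distances from Cal: Dmitri:3, Eva:3, Hana:1, Priya:2, Yael:2.
The largest is 3 (to Dmitri and Eva), so the eccentricity of Cal is 3.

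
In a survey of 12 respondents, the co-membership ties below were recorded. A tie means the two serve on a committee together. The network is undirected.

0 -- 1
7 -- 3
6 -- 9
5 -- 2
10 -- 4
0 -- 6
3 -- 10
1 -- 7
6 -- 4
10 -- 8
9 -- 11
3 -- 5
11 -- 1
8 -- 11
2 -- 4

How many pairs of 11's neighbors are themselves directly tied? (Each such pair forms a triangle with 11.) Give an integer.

0

11's neighbors are 1, 8, and 9, but none of them are tied to each other, so no triangle contains 11.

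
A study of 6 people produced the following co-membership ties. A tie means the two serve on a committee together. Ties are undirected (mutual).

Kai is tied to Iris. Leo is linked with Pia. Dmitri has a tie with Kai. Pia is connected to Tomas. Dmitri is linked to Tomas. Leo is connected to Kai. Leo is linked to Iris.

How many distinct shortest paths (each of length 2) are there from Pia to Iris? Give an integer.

1

The shortest distance is 2, and the only length-2 path is Pia–Leo–Iris. So there is exactly 1 shortest path.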